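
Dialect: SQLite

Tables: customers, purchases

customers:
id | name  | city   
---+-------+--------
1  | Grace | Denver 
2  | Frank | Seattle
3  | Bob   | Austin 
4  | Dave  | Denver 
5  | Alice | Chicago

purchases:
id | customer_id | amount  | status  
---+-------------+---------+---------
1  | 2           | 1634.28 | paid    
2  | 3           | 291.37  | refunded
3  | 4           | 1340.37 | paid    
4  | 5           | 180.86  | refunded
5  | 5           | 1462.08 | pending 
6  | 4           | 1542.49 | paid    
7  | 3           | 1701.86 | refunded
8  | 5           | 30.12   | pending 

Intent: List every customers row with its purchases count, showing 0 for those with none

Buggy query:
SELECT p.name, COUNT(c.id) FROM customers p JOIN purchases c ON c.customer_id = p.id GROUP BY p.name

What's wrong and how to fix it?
Bug: INNER JOIN drops customers rows that have no matching purchases rows

Fix: Switch to LEFT JOIN to retain unmatched parent rows

Corrected query:
SELECT p.name, COUNT(c.id) FROM customers p LEFT JOIN purchases c ON c.customer_id = p.id GROUP BY p.name

Result:
name  | COUNT(c.id)
------+------------
Alice | 3          
Bob   | 2          
Dave  | 2          
Frank | 1          
Grace | 0          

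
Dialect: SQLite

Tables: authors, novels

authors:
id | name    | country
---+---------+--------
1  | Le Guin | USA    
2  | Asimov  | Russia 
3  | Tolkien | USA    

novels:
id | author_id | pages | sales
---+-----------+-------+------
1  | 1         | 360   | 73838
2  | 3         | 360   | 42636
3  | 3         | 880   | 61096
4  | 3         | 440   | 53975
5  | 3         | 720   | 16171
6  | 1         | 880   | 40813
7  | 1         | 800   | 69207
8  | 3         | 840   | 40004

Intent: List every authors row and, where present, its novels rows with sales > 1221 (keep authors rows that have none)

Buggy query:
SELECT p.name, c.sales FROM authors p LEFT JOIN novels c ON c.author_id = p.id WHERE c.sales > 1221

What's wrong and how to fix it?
Bug: A WHERE condition on the right-hand table after LEFT JOIN drops unmatched parents

Fix: Move the right-table condition into the ON clause so unmatched parents are kept

Corrected query:
SELECT p.name, c.sales FROM authors p LEFT JOIN novels c ON c.author_id = p.id AND c.sales > 1221

Result:
name    | sales
--------+------
Le Guin | 40813
Le Guin | 69207
Le Guin | 73838
Asimov  | NULL 
Tolkien | 16171
Tolkien | 40004
Tolkien | 42636
Tolkien | 53975
Tolkien | 61096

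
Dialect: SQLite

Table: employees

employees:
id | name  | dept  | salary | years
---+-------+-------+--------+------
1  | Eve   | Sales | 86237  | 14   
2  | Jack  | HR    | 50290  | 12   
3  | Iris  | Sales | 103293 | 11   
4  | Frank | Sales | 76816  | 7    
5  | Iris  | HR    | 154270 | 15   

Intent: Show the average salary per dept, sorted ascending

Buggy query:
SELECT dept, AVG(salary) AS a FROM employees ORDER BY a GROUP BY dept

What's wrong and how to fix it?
Bug: GROUP BY must precede ORDER BY

Fix: Move ORDER BY to the end, after GROUP BY

Corrected query:
SELECT dept, AVG(salary) AS a FROM employees GROUP BY dept ORDER BY a

Result:
dept  | a     
------+-------
Sales | 88782 
HR    | 102280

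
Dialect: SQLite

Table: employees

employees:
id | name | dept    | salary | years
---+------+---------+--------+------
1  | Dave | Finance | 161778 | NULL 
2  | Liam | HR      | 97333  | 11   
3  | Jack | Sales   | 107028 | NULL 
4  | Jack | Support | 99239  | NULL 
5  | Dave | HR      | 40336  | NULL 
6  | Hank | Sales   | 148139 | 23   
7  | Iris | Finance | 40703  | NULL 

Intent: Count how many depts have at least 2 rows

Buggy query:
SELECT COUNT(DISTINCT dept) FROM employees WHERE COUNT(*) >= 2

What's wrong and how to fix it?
Bug: COUNT(*) cannot appear in WHERE; the per-group count doesn't exist yet

Fix: Group first with HAVING COUNT(*) >= 2, then COUNT the resulting groups

Corrected query:
SELECT COUNT(*) FROM (SELECT dept FROM employees GROUP BY dept HAVING COUNT(*) >= 2)

Result:
COUNT(*)
--------
3       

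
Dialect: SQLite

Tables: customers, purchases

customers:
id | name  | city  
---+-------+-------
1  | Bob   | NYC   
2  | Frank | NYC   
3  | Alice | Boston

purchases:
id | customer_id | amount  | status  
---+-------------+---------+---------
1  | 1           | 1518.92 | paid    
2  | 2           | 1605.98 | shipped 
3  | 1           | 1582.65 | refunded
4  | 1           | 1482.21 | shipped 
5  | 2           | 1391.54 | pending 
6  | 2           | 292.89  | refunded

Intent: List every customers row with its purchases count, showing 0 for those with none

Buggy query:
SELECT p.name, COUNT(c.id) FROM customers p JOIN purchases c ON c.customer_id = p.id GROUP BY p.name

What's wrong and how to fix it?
Bug: INNER JOIN drops customers rows that have no matching purchases rows

Fix: Switch to LEFT JOIN to retain unmatched parent rows

Corrected query:
SELECT p.name, COUNT(c.id) FROM customers p LEFT JOIN purchases c ON c.customer_id = p.id GROUP BY p.name

Result:
name  | COUNT(c.id)
------+------------
Alice | 0          
Bob   | 3          
Frank | 3          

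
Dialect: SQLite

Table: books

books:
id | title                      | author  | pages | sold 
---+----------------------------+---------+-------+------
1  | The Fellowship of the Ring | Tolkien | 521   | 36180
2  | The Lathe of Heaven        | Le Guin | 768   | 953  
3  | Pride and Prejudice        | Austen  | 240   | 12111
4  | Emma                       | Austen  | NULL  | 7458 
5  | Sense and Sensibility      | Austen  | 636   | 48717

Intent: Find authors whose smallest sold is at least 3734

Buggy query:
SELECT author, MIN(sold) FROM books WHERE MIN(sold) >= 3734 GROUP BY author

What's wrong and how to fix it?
Bug: MIN() in WHERE is a misuse of aggregate

Fix: Use HAVING for the per-group MIN condition

Corrected query:
SELECT author, MIN(sold) FROM books GROUP BY author HAVING MIN(sold) >= 3734

Result:
author  | MIN(sold)
--------+----------
Austen  | 7458     
Tolkien | 36180    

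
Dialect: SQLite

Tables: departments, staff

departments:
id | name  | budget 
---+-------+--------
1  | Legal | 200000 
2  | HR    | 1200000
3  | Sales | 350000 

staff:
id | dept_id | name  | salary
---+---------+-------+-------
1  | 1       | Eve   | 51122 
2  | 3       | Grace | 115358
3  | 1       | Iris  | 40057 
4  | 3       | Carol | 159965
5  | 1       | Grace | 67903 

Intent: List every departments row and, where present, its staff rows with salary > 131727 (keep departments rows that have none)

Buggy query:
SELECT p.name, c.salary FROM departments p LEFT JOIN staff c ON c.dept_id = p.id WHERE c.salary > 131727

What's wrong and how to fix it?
Bug: A WHERE condition on the right-hand table after LEFT JOIN drops unmatched parents

Fix: Move the right-table condition into the ON clause so unmatched parents are kept

Corrected query:
SELECT p.name, c.salary FROM departments p LEFT JOIN staff c ON c.dept_id = p.id AND c.salary > 131727

Result:
name  | salary
------+-------
Legal | NULL  
HR    | NULL  
Sales | 159965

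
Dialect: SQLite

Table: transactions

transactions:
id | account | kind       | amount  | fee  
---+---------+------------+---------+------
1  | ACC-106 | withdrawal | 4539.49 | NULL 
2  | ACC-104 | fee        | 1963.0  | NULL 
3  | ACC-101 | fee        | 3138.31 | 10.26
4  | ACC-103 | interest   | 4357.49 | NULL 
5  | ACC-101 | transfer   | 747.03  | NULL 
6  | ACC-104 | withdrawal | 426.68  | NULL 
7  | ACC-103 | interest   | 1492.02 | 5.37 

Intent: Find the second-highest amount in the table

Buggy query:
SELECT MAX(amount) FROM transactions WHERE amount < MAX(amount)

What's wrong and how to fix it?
Bug: The inner MAX is an aggregate inside WHERE, which is not allowed

Fix: Compute the overall MAX in a subquery, then take MAX of rows below it

Corrected query:
SELECT MAX(amount) FROM transactions WHERE amount < (SELECT MAX(amount) FROM transactions)

Result:
MAX(amount)
-----------
4357.49    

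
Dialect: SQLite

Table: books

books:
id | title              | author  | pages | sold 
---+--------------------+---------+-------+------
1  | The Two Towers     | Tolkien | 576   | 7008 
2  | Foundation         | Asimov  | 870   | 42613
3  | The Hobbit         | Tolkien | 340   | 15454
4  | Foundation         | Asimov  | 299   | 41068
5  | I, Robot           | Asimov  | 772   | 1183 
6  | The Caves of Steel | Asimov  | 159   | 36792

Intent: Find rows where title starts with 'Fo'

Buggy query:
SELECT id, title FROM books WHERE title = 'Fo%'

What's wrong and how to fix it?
Bug: Wildcards only work with LIKE; '=' treats '%' as a literal character

Fix: Use LIKE for wildcard pattern matching

Corrected query:
SELECT id, title FROM books WHERE title LIKE 'Fo%'

Result:
id | title     
---+-----------
2  | Foundation
4  | Foundation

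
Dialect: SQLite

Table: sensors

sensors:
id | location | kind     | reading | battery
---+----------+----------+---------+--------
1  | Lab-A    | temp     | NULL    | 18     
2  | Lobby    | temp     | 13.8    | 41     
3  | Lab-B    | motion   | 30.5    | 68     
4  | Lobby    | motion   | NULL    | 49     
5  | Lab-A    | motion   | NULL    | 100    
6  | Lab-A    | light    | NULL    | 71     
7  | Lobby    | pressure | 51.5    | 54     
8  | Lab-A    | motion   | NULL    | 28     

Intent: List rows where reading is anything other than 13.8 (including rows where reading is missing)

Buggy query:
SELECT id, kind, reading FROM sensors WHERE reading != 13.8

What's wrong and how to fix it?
Bug: 'reading != 13.8' is unknown when reading is NULL, so NULL rows are silently excluded

Fix: Handle NULL separately with IS NULL alongside the inequality

Corrected query:
SELECT id, kind, reading FROM sensors WHERE reading != 13.8 OR reading IS NULL

Result:
id | kind     | reading
---+----------+--------
1  | temp     | NULL   
3  | motion   | 30.5   
4  | motion   | NULL   
5  | motion   | NULL   
6  | light    | NULL   
7  | pressure | 51.5   
8  | motion   | NULL   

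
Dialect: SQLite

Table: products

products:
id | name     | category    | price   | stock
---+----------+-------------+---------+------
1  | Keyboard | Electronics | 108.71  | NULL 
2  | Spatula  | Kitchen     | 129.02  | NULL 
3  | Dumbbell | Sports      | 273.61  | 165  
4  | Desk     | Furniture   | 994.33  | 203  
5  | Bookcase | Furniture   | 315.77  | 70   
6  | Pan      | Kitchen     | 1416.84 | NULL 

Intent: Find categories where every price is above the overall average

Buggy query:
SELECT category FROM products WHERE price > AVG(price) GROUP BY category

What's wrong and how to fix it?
Bug: WHERE evaluates per row before aggregation, so AVG() is unavailable

Fix: Compute the overall average in a scalar subquery and compare each group's MIN against it in HAVING

Corrected query:
SELECT category FROM products GROUP BY category HAVING MIN(price) > (SELECT AVG(price) FROM products)

Result:
(no rows)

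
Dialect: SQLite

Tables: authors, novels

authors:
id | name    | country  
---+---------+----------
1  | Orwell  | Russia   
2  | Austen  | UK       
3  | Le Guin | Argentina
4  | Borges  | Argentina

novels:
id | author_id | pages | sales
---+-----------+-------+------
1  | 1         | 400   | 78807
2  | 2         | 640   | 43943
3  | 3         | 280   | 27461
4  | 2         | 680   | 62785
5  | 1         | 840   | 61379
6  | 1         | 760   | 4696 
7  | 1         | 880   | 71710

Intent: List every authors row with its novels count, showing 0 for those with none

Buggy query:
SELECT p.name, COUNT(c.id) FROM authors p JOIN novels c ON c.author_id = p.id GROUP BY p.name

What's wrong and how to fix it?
Bug: INNER JOIN drops authors rows that have no matching novels rows

Fix: Use LEFT JOIN so parents without children still appear (COUNT(c.id) gives 0)

Corrected query:
SELECT p.name, COUNT(c.id) FROM authors p LEFT JOIN novels c ON c.author_id = p.id GROUP BY p.name

Result:
name    | COUNT(c.id)
--------+------------
Austen  | 2          
Borges  | 0          
Le Guin | 1          
Orwell  | 4          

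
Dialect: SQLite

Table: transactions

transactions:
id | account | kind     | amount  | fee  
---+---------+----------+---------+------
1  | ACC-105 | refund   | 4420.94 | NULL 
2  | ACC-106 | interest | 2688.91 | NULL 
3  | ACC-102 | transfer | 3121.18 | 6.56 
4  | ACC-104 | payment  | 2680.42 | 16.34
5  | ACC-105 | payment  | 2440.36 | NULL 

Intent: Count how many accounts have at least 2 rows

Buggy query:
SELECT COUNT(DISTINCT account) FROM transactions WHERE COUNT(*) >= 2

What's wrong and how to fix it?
Bug: WHERE filters individual rows, not groups, so a group-level COUNT is invalid there

Fix: Use a subquery that GROUPs and filters with HAVING, then count its rows

Corrected query:
SELECT COUNT(*) FROM (SELECT account FROM transactions GROUP BY account HAVING COUNT(*) >= 2)

Result:
COUNT(*)
--------
1       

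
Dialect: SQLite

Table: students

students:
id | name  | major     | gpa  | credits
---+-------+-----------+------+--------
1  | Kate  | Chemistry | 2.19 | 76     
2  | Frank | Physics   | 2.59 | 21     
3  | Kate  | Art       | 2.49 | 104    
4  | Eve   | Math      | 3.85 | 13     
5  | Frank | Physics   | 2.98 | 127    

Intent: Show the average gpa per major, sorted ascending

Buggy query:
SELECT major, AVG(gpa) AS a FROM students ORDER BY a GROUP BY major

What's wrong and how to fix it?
Bug: GROUP BY must precede ORDER BY

Fix: Move ORDER BY to the end, after GROUP BY

Corrected query:
SELECT major, AVG(gpa) AS a FROM students GROUP BY major ORDER BY a

Result:
major     | a    
----------+------
Chemistry | 2.19 
Art       | 2.49 
Physics   | 2.785
Math      | 3.85 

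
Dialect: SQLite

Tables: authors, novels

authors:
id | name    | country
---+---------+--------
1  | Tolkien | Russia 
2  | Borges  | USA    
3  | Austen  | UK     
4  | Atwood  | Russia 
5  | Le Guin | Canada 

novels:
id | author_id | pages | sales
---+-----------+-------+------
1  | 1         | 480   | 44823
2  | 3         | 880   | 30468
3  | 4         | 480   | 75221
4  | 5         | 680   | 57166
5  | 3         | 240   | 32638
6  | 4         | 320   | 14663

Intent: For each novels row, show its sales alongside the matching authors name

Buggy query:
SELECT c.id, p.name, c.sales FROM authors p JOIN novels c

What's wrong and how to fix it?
Bug: Missing join condition: each novels row is matched to all authors rows instead of just its own

Fix: Specify the join condition linking the foreign key to the parent id

Corrected query:
SELECT c.id, p.name, c.sales FROM authors p JOIN novels c ON c.author_id = p.id

Result:
id | name    | sales
---+---------+------
1  | Tolkien | 44823
2  | Austen  | 30468
3  | Atwood  | 75221
4  | Le Guin | 57166
5  | Austen  | 32638
6  | Atwood  | 14663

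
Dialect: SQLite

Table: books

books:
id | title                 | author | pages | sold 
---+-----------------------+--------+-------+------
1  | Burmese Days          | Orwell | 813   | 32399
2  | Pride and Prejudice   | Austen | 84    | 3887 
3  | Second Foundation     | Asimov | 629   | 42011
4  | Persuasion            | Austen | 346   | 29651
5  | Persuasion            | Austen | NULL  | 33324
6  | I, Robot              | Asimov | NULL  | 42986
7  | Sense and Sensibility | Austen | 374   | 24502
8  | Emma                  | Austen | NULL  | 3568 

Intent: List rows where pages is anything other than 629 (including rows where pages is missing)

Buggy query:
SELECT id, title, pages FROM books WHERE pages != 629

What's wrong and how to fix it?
Bug: Inequality against NULL is unknown, not true; rows with NULL are dropped

Fix: Handle NULL separately with IS NULL alongside the inequality

Corrected query:
SELECT id, title, pages FROM books WHERE pages != 629 OR pages IS NULL

Result:
id | title                 | pages
---+-----------------------+------
1  | Burmese Days          | 813  
2  | Pride and Prejudice   | 84   
4  | Persuasion            | 346  
5  | Persuasion            | NULL 
6  | I, Robot              | NULL 
7  | Sense and Sensibility | 374  
8  | Emma                  | NULL 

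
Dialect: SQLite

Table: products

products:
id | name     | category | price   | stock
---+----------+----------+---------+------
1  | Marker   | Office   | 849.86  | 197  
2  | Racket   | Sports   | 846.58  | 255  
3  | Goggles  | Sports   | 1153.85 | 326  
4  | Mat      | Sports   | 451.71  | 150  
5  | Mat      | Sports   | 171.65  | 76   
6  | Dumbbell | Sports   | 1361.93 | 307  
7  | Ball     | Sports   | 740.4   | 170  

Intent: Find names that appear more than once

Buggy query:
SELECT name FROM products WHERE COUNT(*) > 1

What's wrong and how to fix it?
Bug: WHERE can't reference COUNT(*); aggregates are computed after WHERE

Fix: GROUP BY name, then filter groups with HAVING COUNT(*) > 1

Corrected query:
SELECT name FROM products GROUP BY name HAVING COUNT(*) > 1

Result:
name
----
Mat 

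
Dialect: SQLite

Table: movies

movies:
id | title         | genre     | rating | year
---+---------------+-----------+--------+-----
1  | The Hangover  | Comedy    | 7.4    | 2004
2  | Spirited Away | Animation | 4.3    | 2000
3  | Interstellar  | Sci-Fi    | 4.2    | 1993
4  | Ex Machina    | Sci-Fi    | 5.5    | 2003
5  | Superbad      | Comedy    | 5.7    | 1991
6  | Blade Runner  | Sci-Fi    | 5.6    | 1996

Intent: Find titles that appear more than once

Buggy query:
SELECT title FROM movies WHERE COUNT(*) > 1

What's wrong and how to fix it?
Bug: COUNT(*) is an aggregate and cannot be used in WHERE

Fix: GROUP BY title, then filter groups with HAVING COUNT(*) > 1

Corrected query:
SELECT title FROM movies GROUP BY title HAVING COUNT(*) > 1

Result:
(no rows)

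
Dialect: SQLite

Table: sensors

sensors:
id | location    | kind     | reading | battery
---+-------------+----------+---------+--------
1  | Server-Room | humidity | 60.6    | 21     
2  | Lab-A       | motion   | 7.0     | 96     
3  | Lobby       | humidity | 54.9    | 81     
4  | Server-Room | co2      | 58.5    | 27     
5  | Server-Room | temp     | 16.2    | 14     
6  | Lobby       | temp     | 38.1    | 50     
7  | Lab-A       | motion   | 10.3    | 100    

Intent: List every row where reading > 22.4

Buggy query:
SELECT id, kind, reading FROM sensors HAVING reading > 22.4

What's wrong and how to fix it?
Bug: This is a non-aggregate query (no GROUP BY, no aggregates), so in SQLite the HAVING clause is invalid here; a row-level condition belongs in WHERE

Fix: Replace HAVING with WHERE since the condition applies to individual rows

Corrected query:
SELECT id, kind, reading FROM sensors WHERE reading > 22.4

Result:
id | kind     | reading
---+----------+--------
1  | humidity | 60.6   
3  | humidity | 54.9   
4  | co2      | 58.5   
6  | temp     | 38.1   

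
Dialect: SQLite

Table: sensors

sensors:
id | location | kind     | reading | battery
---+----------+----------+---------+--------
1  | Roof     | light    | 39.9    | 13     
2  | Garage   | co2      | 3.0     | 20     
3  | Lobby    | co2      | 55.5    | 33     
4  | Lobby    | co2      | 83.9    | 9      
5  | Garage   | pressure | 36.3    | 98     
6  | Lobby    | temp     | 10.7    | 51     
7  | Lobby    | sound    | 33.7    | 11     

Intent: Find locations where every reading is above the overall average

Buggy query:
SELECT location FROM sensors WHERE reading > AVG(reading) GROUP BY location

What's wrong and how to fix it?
Bug: AVG() is an aggregate; it can't sit directly in WHERE

Fix: Use a subquery for AVG and a HAVING MIN(...) filter so the condition holds for every row in the group

Corrected query:
SELECT location FROM sensors GROUP BY location HAVING MIN(reading) > (SELECT AVG(reading) FROM sensors)

Result:
location
--------
Roof    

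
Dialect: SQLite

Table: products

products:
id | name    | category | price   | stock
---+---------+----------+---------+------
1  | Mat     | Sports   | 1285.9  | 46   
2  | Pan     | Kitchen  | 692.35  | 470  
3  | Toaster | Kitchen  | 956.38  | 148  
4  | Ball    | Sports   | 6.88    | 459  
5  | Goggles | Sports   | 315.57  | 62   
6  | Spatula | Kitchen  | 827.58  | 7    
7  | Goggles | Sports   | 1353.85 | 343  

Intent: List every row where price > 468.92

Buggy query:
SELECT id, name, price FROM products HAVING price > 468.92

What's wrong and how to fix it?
Bug: HAVING filters the output of aggregation, but this query has no GROUP BY and no aggregate functions, so SQLite rejects it (HAVING clause on a non-aggregate query); the condition here is per row

Fix: Use WHERE for row-level filtering

Corrected query:
SELECT id, name, price FROM products WHERE price > 468.92

Result:
id | name    | price  
---+---------+--------
1  | Mat     | 1285.9 
2  | Pan     | 692.35 
3  | Toaster | 956.38 
6  | Spatula | 827.58 
7  | Goggles | 1353.85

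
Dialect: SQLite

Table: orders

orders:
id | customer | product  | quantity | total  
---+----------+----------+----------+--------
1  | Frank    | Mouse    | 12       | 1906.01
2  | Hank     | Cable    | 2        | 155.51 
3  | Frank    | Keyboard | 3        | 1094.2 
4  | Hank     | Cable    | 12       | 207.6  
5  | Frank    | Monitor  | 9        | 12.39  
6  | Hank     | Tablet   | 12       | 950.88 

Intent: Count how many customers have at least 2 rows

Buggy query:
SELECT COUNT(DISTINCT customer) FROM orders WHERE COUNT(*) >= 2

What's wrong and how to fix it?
Bug: COUNT(*) cannot appear in WHERE; the per-group count doesn't exist yet

Fix: Use a subquery that GROUPs and filters with HAVING, then count its rows

Corrected query:
SELECT COUNT(*) FROM (SELECT customer FROM orders GROUP BY customer HAVING COUNT(*) >= 2)

Result:
COUNT(*)
--------
2       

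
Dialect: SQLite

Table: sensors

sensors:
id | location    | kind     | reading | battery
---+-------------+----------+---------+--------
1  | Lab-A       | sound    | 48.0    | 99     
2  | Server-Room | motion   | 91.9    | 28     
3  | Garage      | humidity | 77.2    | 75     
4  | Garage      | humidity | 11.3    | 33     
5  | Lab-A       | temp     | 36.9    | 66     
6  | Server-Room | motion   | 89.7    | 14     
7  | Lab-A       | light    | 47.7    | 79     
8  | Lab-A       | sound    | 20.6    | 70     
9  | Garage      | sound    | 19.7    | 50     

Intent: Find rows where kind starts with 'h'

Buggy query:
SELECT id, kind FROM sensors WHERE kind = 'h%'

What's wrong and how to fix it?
Bug: Wildcards only work with LIKE; '=' treats '%' as a literal character

Fix: Use LIKE for wildcard pattern matching

Corrected query:
SELECT id, kind FROM sensors WHERE kind LIKE 'h%'

Result:
id | kind    
---+---------
3  | humidity
4  | humidity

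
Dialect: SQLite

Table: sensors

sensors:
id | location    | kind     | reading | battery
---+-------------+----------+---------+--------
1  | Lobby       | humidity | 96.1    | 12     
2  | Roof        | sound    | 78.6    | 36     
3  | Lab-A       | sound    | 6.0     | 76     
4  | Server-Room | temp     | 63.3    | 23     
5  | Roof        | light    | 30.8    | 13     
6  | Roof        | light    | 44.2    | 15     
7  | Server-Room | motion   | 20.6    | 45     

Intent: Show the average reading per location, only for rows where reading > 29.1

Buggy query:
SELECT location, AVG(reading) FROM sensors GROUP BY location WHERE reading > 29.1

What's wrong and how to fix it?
Bug: WHERE cannot follow GROUP BY

Fix: Place WHERE between FROM and GROUP BY

Corrected query:
SELECT location, AVG(reading) FROM sensors WHERE reading > 29.1 GROUP BY location

Result:
location    | AVG(reading)
------------+-------------
Lobby       | 96.1        
Roof        | 51.2        
Server-Room | 63.3        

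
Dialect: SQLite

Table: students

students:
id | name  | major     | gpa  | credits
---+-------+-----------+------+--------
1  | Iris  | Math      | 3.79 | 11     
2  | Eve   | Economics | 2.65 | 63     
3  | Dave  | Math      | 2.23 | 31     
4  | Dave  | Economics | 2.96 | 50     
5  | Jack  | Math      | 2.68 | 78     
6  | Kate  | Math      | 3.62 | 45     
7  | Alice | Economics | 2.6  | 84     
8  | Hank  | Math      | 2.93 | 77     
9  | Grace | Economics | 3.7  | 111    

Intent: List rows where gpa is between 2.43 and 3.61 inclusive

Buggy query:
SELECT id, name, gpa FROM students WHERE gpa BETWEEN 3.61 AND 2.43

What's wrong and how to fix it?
Bug: The bounds are reversed; BETWEEN a AND b requires a <= b to match anything

Fix: Write BETWEEN 2.43 AND 3.61

Corrected query:
SELECT id, name, gpa FROM students WHERE gpa BETWEEN 2.43 AND 3.61

Result:
id | name  | gpa 
---+-------+-----
2  | Eve   | 2.65
4  | Dave  | 2.96
5  | Jack  | 2.68
7  | Alice | 2.6 
8  | Hank  | 2.93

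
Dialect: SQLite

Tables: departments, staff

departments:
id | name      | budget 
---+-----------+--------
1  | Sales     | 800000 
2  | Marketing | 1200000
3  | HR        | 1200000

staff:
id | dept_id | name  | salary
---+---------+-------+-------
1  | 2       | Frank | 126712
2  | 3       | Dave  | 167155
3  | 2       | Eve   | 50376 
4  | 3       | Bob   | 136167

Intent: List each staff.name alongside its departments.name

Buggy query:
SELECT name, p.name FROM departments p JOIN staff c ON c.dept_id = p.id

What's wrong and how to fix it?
Bug: Both tables have a 'name' column; the unqualified reference is ambiguous

Fix: Prefix ambiguous columns with the table alias

Corrected query:
SELECT c.name, p.name FROM departments p JOIN staff c ON c.dept_id = p.id

Result:
name  | name     
------+----------
Frank | Marketing
Dave  | HR       
Eve   | Marketing
Bob   | HR       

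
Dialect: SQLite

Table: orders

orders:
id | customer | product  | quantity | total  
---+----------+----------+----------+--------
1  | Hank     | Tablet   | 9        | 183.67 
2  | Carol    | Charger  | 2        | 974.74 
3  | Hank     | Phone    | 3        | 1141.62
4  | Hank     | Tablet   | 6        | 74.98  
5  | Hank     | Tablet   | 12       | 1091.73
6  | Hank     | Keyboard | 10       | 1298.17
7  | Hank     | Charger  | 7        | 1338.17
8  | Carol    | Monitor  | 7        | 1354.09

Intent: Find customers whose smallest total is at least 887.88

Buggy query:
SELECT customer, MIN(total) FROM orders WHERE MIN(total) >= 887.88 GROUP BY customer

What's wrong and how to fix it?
Bug: MIN() in WHERE is a misuse of aggregate

Fix: Use HAVING for the per-group MIN condition

Corrected query:
SELECT customer, MIN(total) FROM orders GROUP BY customer HAVING MIN(total) >= 887.88

Result:
customer | MIN(total)
---------+-----------
Carol    | 974.74    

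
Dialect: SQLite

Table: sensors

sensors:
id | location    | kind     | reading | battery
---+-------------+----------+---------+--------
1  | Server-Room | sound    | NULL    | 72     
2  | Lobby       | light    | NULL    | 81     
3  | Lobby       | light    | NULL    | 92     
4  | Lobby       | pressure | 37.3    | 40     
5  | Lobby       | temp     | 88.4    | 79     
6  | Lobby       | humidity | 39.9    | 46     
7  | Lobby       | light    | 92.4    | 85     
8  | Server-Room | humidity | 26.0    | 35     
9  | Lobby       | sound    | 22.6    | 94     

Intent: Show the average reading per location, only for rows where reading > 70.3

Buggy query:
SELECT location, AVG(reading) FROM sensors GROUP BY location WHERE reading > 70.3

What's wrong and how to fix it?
Bug: Row-level WHERE must come before GROUP BY in the clause order

Fix: Place WHERE between FROM and GROUP BY

Corrected query:
SELECT location, AVG(reading) FROM sensors WHERE reading > 70.3 GROUP BY location

Result:
location | AVG(reading)
---------+-------------
Lobby    | 90.4        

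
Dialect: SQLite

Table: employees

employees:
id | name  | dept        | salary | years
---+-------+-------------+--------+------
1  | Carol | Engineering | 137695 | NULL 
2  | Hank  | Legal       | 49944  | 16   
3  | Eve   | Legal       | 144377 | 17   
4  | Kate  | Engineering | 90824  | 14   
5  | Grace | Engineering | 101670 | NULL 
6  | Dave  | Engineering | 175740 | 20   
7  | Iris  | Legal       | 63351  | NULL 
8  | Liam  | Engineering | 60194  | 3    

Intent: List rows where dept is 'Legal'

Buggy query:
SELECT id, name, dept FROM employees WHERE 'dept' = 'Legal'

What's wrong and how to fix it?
Bug: 'dept' in single quotes is a string literal, not the column; the comparison is literal-vs-literal and never true

Fix: Reference the column as dept without single quotes

Corrected query:
SELECT id, name, dept FROM employees WHERE dept = 'Legal'

Result:
id | name | dept 
---+------+------
2  | Hank | Legal
3  | Eve  | Legal
7  | Iris | Legal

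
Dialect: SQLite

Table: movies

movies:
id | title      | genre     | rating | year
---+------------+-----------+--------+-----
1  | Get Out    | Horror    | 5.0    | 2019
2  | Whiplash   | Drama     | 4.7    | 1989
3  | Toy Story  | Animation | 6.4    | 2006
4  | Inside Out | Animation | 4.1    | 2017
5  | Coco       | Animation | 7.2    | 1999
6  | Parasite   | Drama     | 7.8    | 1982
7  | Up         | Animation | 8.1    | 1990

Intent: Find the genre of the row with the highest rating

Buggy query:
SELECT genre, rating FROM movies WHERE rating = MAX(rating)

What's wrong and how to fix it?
Bug: WHERE is evaluated per row; an aggregate over the whole table isn't defined there

Fix: Wrap MAX in a scalar subquery so WHERE compares against a single value

Corrected query:
SELECT genre, rating FROM movies WHERE rating = (SELECT MAX(rating) FROM movies)

Result:
genre     | rating
----------+-------
Animation | 8.1   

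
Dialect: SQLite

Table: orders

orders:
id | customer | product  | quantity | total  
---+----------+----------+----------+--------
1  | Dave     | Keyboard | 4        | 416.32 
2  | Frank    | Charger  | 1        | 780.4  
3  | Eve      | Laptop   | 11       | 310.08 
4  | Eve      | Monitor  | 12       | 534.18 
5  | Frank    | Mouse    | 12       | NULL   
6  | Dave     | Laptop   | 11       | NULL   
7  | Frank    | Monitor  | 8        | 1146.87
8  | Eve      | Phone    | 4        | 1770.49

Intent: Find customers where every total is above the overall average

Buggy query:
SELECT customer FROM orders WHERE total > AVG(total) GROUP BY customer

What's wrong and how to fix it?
Bug: AVG() is an aggregate; it can't sit directly in WHERE

Fix: Use a subquery for AVG and a HAVING MIN(...) filter so the condition holds for every row in the group

Corrected query:
SELECT customer FROM orders GROUP BY customer HAVING MIN(total) > (SELECT AVG(total) FROM orders)

Result:
(no rows)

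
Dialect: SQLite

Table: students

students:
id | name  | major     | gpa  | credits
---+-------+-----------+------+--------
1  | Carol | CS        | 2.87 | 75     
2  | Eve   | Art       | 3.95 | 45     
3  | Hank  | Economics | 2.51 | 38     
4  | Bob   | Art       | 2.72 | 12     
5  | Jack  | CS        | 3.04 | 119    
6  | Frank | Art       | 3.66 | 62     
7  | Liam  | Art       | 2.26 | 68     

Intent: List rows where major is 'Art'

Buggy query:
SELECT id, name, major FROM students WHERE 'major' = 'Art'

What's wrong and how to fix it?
Bug: 'major' in single quotes is a string literal, not the column; the comparison is literal-vs-literal and never true

Fix: Reference the column as major without single quotes

Corrected query:
SELECT id, name, major FROM students WHERE major = 'Art'

Result:
id | name  | major
---+-------+------
2  | Eve   | Art  
4  | Bob   | Art  
6  | Frank | Art  
7  | Liam  | Art  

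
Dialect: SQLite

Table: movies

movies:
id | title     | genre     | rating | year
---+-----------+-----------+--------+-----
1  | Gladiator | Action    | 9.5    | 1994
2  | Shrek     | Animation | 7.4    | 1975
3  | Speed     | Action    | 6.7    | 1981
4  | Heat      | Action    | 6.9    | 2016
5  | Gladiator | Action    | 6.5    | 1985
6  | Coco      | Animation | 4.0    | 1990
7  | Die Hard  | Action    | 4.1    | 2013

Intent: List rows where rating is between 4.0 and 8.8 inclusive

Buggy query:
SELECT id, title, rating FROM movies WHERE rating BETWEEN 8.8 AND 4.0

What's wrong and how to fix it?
Bug: The bounds are reversed; BETWEEN a AND b requires a <= b to match anything

Fix: Swap the bounds so the smaller value comes first

Corrected query:
SELECT id, title, rating FROM movies WHERE rating BETWEEN 4.0 AND 8.8

Result:
id | title     | rating
---+-----------+-------
2  | Shrek     | 7.4   
3  | Speed     | 6.7   
4  | Heat      | 6.9   
5  | Gladiator | 6.5   
6  | Coco      | 4     
7  | Die Hard  | 4.1   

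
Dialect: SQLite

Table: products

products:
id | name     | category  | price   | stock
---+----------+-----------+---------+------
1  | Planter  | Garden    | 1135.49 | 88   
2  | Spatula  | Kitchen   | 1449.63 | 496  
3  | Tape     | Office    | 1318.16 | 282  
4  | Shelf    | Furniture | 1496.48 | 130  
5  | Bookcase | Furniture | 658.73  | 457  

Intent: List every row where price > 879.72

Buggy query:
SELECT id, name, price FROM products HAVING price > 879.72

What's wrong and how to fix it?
Bug: This is a non-aggregate query (no GROUP BY, no aggregates), so in SQLite the HAVING clause is invalid here; a row-level condition belongs in WHERE

Fix: Replace HAVING with WHERE since the condition applies to individual rows

Corrected query:
SELECT id, name, price FROM products WHERE price > 879.72

Result:
id | name    | price  
---+---------+--------
1  | Planter | 1135.49
2  | Spatula | 1449.63
3  | Tape    | 1318.16
4  | Shelf   | 1496.48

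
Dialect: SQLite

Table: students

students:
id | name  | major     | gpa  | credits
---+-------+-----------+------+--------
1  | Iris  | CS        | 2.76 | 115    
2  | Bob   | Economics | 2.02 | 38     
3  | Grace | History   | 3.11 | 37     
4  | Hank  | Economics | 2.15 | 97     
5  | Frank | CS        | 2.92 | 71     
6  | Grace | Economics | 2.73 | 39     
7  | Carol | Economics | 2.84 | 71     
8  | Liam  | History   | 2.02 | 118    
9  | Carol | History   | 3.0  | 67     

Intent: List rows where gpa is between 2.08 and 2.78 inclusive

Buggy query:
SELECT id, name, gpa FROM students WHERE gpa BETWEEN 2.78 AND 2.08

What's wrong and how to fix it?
Bug: BETWEEN expects the lower bound first; with 2.78 AND 2.08 the range is empty

Fix: Swap the bounds so the smaller value comes first

Corrected query:
SELECT id, name, gpa FROM students WHERE gpa BETWEEN 2.08 AND 2.78

Result:
id | name  | gpa 
---+-------+-----
1  | Iris  | 2.76
4  | Hank  | 2.15
6  | Grace | 2.73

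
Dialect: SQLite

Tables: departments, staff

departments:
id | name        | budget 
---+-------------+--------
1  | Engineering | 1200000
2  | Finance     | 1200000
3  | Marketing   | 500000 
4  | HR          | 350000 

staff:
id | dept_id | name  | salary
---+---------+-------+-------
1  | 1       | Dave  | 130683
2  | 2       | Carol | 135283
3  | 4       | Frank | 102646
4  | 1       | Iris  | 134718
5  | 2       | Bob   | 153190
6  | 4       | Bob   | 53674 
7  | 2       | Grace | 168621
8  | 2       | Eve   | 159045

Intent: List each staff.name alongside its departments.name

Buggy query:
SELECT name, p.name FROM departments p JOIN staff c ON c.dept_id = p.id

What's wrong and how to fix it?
Bug: Both tables have a 'name' column; the unqualified reference is ambiguous

Fix: Qualify the column with its table alias (c.name)

Corrected query:
SELECT c.name, p.name FROM departments p JOIN staff c ON c.dept_id = p.id

Result:
name  | name       
------+------------
Dave  | Engineering
Carol | Finance    
Frank | HR         
Iris  | Engineering
Bob   | Finance    
Bob   | HR         
Grace | Finance    
Eve   | Finance    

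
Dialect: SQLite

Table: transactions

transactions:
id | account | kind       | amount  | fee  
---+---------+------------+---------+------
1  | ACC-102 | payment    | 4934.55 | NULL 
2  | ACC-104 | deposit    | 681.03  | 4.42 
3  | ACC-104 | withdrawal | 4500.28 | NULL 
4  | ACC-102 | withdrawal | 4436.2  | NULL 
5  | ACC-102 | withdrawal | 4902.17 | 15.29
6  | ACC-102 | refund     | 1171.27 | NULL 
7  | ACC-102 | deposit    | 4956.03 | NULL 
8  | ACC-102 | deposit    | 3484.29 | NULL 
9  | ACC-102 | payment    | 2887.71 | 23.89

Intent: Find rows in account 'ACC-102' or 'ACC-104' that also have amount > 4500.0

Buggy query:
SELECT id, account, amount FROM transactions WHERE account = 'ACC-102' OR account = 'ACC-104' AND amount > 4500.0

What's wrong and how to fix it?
Bug: Without parentheses, AND is evaluated before OR, so the amount filter only applies to the 'ACC-104' branch

Fix: Add parentheses around the OR so the AND applies to both alternatives

Corrected query:
SELECT id, account, amount FROM transactions WHERE (account = 'ACC-102' OR account = 'ACC-104') AND amount > 4500.0

Result:
id | account | amount 
---+---------+--------
1  | ACC-102 | 4934.55
3  | ACC-104 | 4500.28
5  | ACC-102 | 4902.17
7  | ACC-102 | 4956.03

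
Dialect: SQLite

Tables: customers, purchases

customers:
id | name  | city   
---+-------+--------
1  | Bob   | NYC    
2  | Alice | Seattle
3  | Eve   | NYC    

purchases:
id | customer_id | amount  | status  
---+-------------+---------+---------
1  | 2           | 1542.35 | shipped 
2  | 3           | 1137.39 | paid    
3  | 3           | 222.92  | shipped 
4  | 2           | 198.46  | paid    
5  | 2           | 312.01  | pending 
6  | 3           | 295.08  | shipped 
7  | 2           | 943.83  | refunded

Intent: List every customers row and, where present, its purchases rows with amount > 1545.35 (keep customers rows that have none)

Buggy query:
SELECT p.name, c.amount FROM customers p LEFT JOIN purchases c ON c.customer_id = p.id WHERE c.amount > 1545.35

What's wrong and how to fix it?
Bug: Filtering c.amount in WHERE discards the NULL rows produced by LEFT JOIN, turning it into an inner join

Fix: Put 'c.amount > 1545.35' in the JOIN's ON clause instead of WHERE

Corrected query:
SELECT p.name, c.amount FROM customers p LEFT JOIN purchases c ON c.customer_id = p.id AND c.amount > 1545.35

Result:
name  | amount
------+-------
Bob   | NULL  
Alice | NULL  
Eve   | NULL  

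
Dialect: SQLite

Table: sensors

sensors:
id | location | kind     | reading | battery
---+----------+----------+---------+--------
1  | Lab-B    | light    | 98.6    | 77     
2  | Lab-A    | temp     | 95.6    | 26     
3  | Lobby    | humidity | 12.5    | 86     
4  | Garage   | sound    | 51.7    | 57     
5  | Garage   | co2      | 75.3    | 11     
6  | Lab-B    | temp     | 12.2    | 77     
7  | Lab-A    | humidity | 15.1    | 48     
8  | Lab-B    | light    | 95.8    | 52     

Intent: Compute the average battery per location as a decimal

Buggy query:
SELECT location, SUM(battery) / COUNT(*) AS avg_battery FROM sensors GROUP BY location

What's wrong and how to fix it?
Bug: SUM(battery) and COUNT(*) are both integers; the division truncates the fractional part

Fix: Multiply by 1.0 (or CAST to REAL) to force floating-point division

Corrected query:
SELECT location, SUM(battery) * 1.0 / COUNT(*) AS avg_battery FROM sensors GROUP BY location

Result:
location | avg_battery
---------+------------
Garage   | 34         
Lab-A    | 37         
Lab-B    | 68.666667  
Lobby    | 86         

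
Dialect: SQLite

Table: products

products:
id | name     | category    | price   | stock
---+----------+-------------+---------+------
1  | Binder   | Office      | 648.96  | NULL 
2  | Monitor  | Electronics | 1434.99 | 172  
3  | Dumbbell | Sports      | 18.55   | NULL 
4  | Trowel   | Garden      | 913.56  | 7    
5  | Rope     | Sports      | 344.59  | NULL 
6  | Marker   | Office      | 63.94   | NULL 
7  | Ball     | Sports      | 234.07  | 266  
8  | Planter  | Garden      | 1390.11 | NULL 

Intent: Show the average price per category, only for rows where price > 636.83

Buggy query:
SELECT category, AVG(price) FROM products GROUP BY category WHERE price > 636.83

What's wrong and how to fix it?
Bug: WHERE cannot follow GROUP BY

Fix: Place WHERE between FROM and GROUP BY

Corrected query:
SELECT category, AVG(price) FROM products WHERE price > 636.83 GROUP BY category

Result:
category    | AVG(price)
------------+-----------
Electronics | 1434.99   
Garden      | 1151.835  
Office      | 648.96    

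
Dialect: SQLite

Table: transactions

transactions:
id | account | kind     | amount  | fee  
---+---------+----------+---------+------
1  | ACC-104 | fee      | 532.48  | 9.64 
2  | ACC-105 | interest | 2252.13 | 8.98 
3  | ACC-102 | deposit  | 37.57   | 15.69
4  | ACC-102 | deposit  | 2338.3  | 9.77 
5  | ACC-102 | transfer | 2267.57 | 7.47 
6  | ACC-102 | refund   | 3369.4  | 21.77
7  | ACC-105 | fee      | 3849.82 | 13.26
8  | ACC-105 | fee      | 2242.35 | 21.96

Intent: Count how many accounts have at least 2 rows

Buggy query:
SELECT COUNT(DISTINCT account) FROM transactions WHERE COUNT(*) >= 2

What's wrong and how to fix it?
Bug: WHERE filters individual rows, not groups, so a group-level COUNT is invalid there

Fix: Group first with HAVING COUNT(*) >= 2, then COUNT the resulting groups

Corrected query:
SELECT COUNT(*) FROM (SELECT account FROM transactions GROUP BY account HAVING COUNT(*) >= 2)

Result:
COUNT(*)
--------
2       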